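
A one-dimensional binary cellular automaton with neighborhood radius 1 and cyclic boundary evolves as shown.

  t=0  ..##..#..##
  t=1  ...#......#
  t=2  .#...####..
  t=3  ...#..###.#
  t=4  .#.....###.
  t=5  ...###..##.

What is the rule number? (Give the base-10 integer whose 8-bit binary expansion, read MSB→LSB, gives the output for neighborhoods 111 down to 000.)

225

  [7] ### => #  t=2,i=6
  [6] ##. => #  t=0,i=3
  [5] #.# => #  t=3,i=9
  [4] #.. => .  t=0,i=0
  [3] .## => .  t=0,i=2
  [2] .#. => .  t=0,i=6
  [1] ..# => .  t=0,i=1
  [0] ... => #  t=1,i=1
  bits 11100001 = 225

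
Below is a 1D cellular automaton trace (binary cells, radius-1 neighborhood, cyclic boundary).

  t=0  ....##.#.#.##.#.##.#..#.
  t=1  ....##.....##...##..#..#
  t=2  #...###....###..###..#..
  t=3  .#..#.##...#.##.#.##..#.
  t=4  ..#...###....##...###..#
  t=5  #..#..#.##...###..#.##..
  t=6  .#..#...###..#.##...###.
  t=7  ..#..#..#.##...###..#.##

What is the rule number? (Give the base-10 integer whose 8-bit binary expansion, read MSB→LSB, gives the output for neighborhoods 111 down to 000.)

  ###|.  b7=0 t=2,i=5
  ##.|#  b6=1 t=0,i=5
  #.#|.  b5=0 t=0,i=6
  #..|#  b4=1 t=0,i=20
  .##|#  b3=1 t=0,i=4
  .#.|.  b2=0 t=0,i=7
  ..#|.  b1=0 t=0,i=3
  ...|.  b0=0 t=0,i=0
  bits 01011000 = 88

88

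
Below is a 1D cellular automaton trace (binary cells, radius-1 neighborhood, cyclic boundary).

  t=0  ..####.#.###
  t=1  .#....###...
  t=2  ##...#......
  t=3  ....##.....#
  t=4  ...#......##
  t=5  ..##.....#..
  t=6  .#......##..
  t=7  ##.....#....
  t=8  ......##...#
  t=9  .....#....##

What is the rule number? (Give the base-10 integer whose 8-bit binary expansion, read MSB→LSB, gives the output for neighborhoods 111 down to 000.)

38

  ### -> .   bit 7 = 0  t=0,i=3
  ##. -> .   bit 6 = 0  t=0,i=5
  #.# -> #   bit 5 = 1  t=0,i=6
  #.. -> .   bit 4 = 0  t=0,i=0
  .## -> .   bit 3 = 0  t=0,i=2
  .#. -> #   bit 2 = 1  t=0,i=7
  ..# -> #   bit 1 = 1  t=0,i=1
  ... -> .   bit 0 = 0  t=1,i=3
  bits 00100110 = 38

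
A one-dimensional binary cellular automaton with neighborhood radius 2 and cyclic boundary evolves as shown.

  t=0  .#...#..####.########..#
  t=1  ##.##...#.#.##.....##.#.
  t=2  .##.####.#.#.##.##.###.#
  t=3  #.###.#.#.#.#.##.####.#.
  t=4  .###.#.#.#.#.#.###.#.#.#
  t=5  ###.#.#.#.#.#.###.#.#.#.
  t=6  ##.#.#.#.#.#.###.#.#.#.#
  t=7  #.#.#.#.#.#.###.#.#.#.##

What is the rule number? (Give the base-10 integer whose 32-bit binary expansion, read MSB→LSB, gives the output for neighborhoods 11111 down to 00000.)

1570143431

  [31] ##### => .  t=0,i=15
  [30] ####. => #  t=0,i=10
  [29] ###.# => .  t=0,i=11
  [28] ###.. => #  t=0,i=20
  [27] ##.## => #  t=0,i=12
  [26] ##.#. => #  t=1,i=21
  [25] ##..# => .  t=0,i=21
  [24] ##... => #  t=1,i=5
  [23] #.### => #  t=0,i=13
  [22] #.##. => .  t=1,i=0
  [21] #.#.# => .  t=1,i=10
  [20] #.#.. => #  t=0,i=1
  [19] #..## => .  t=0,i=7
  [18] #..#. => #  t=0,i=22
  [17] #...# => #  t=0,i=3
  [16] #.... => .  t=1,i=15
  [15] .#### => .  t=0,i=9
  [14] .###. => #  t=2,i=20
  [13] .##.# => #  t=1,i=1
  [12] .##.. => #  t=1,i=4
  [11] .#.## => #  t=1,i=11
  [10] .#.#. => #  t=0,i=0
  [9] .#..# => .  t=0,i=6
  [8] .#... => .  t=0,i=2
  [7] ..### => #  t=0,i=8
  [6] ..##. => #  t=1,i=19
  [5] ..#.# => .  t=0,i=23
  [4] ..#.. => .  t=0,i=5
  [3] ...## => .  t=1,i=18
  [2] ...#. => #  t=0,i=4
  [1] ....# => #  t=1,i=17
  [0] ..... => #  t=1,i=16
  bits 01011101100101100111110011000111 = 1570143431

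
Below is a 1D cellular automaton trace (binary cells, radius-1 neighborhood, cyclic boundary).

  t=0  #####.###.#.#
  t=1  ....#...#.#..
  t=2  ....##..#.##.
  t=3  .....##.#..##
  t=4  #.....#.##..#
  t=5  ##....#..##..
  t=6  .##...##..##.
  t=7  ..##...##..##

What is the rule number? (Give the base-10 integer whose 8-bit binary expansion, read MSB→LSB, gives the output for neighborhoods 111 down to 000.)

  [7] ### => .  t=0,i=0
  [6] ##. => #  t=0,i=4
  [5] #.# => .  t=0,i=5
  [4] #.. => #  t=1,i=5
  [3] .## => .  t=0,i=6
  [2] .#. => #  t=0,i=10
  [1] ..# => .  t=1,i=3
  [0] ... => .  t=1,i=0
  bits 01010100 = 84

84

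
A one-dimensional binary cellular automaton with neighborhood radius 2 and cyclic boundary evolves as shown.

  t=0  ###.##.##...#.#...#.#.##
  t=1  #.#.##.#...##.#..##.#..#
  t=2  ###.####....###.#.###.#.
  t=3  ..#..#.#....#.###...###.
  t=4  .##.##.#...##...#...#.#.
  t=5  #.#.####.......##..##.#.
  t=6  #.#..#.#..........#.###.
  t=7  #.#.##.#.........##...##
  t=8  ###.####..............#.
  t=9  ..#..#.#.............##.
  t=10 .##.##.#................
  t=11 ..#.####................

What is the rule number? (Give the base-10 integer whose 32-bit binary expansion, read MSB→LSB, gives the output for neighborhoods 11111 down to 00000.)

3028066484

  ##### -> #   bit 31 = 1  t=0,i=0
  ####. -> .   bit 30 = 0  t=0,i=1
  ###.# -> #   bit 29 = 1  t=0,i=2
  ###.. -> #   bit 28 = 1  t=2,i=7
  ##.## -> .   bit 27 = 0  t=0,i=3
  ##.#. -> #   bit 26 = 1  t=1,i=1
  ##..# -> .   bit 25 = 0  t=5,i=17
  ##... -> .   bit 24 = 0  t=0,i=9
  #.### -> .   bit 23 = 0  t=0,i=22
  #.##. -> #   bit 22 = 1  t=0,i=4
  #.#.# -> #   bit 21 = 1  t=0,i=20
  #.#.. -> #   bit 20 = 1  t=0,i=14
  #..## -> #   bit 19 = 1  t=1,i=16
  #..#. -> #   bit 18 = 1  t=3,i=4
  #...# -> .   bit 17 = 0  t=0,i=10
  #.... -> .   bit 16 = 0  t=2,i=9
  .#### -> #   bit 15 = 1  t=0,i=23
  .###. -> .   bit 14 = 0  t=2,i=1
  .##.# -> #   bit 13 = 1  t=0,i=5
  .##.. -> .   bit 12 = 0  t=0,i=8
  .#.## -> .   bit 11 = 0  t=0,i=21
  .#.#. -> .   bit 10 = 0  t=0,i=13
  .#..# -> .   bit 9 = 0  t=1,i=15
  .#... -> .   bit 8 = 0  t=0,i=15
  ..### -> #   bit 7 = 1  t=2,i=12
  ..##. -> .   bit 6 = 0  t=1,i=11
  ..#.# -> #   bit 5 = 1  t=0,i=12
  ..#.. -> #   bit 4 = 1  t=3,i=2
  ...## -> .   bit 3 = 0  t=1,i=10
  ...#. -> #   bit 2 = 1  t=0,i=11
  ....# -> .   bit 1 = 0  t=2,i=10
  ..... -> .   bit 0 = 0  t=5,i=10
  bits 10110100011111001010000010110100 = 3028066484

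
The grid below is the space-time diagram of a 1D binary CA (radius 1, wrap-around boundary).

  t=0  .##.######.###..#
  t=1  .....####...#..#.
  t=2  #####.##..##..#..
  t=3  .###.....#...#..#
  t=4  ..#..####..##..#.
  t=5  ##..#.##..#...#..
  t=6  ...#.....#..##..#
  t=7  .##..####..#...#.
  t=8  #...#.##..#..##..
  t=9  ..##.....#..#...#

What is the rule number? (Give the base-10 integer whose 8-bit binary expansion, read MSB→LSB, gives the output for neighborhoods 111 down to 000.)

131

  [7] ### => #  t=0,i=5
  [6] ##. => .  t=0,i=2
  [5] #.# => .  t=0,i=0
  [4] #.. => .  t=0,i=14
  [3] .## => .  t=0,i=1
  [2] .#. => .  t=0,i=16
  [1] ..# => #  t=0,i=15
  [0] ... => #  t=1,i=0
  bits 10000011 = 131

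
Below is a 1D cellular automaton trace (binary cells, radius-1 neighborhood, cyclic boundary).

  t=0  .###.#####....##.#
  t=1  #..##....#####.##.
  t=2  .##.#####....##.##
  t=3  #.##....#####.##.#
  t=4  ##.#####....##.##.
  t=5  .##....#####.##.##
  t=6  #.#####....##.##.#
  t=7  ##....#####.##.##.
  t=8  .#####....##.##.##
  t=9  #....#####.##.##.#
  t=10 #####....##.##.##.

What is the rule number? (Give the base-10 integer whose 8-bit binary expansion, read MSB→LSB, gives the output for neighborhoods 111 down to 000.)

  ### -> .   bit 7 = 0  t=0,i=2
  ##. -> #   bit 6 = 1  t=0,i=3
  #.# -> #   bit 5 = 1  t=0,i=0
  #.. -> #   bit 4 = 1  t=0,i=10
  .## -> .   bit 3 = 0  t=0,i=1
  .#. -> .   bit 2 = 0  t=0,i=17
  ..# -> #   bit 1 = 1  t=0,i=13
  ... -> #   bit 0 = 1  t=0,i=11
  bits 01110011 = 115

115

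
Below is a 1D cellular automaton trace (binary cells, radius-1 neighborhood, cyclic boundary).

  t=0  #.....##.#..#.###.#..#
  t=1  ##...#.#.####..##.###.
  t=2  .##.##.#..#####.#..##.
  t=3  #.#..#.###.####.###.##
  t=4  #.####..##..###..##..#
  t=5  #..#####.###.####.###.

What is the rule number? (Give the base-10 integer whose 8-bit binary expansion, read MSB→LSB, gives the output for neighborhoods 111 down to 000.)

214

  ###|#  b7=1 t=0,i=15
  ##.|#  b6=1 t=0,i=0
  #.#|.  b5=0 t=0,i=8
  #..|#  b4=1 t=0,i=1
  .##|.  b3=0 t=0,i=6
  .#.|#  b2=1 t=0,i=9
  ..#|#  b1=1 t=0,i=5
  ...|.  b0=0 t=0,i=2
  bits 11010110 = 214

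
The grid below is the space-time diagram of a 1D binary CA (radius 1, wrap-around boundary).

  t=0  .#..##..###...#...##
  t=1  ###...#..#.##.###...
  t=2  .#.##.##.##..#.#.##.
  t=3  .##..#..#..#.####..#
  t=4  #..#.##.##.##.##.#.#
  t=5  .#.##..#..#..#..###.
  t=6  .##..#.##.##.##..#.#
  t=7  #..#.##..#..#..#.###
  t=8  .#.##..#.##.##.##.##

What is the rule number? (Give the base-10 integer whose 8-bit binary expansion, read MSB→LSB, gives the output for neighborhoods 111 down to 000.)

  ###|#  b7=1 t=0,i=9
  ##.|.  b6=0 t=0,i=5
  #.#|#  b5=1 t=0,i=0
  #..|#  b4=1 t=0,i=2
  .##|.  b3=0 t=0,i=4
  .#.|#  b2=1 t=0,i=1
  ..#|.  b1=0 t=0,i=3
  ...|#  b0=1 t=0,i=12
  bits 10110101 = 181

181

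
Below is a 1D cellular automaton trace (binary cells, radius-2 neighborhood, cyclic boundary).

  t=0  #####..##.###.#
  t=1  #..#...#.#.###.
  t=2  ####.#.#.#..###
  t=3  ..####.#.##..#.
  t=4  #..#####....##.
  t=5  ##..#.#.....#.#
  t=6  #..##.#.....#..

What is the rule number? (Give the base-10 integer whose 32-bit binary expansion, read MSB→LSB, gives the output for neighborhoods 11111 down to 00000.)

  nb #####: next=.  (t=0,i=1, bit31=0)
  nb ####.: next=#  (t=0,i=3, bit30=1)
  nb ###.#: next=#  (t=0,i=12, bit29=1)
  nb ###..: next=.  (t=0,i=4, bit28=0)
  nb ##.##: next=#  (t=0,i=9, bit27=1)
  nb ##.#.: next=#  (t=1,i=14, bit26=1)
  nb ##..#: next=.  (t=0,i=5, bit25=0)
  nb ##...: next=.  (t=4,i=8, bit24=0)
  nb #.###: next=.  (t=0,i=10, bit23=0)
  nb #.##.: next=.  (t=3,i=9, bit22=0)
  nb #.#.#: next=#  (t=1,i=9, bit21=1)
  nb #.#..: next=#  (t=1,i=0, bit20=1)
  nb #..##: next=.  (t=0,i=6, bit19=0)
  nb #..#.: next=#  (t=1,i=2, bit18=1)
  nb #...#: next=#  (t=1,i=5, bit17=1)
  nb #....: next=.  (t=4,i=9, bit16=0)
  nb .####: next=#  (t=0,i=0, bit15=1)
  nb .###.: next=#  (t=0,i=11, bit14=1)
  nb .##.#: next=.  (t=0,i=8, bit13=0)
  nb .##..: next=.  (t=3,i=10, bit12=0)
  nb .#.##: next=.  (t=1,i=10, bit11=0)
  nb .#.#.: next=.  (t=1,i=8, bit10=0)
  nb .#..#: next=#  (t=1,i=1, bit9=1)
  nb .#...: next=.  (t=1,i=4, bit8=0)
  nb ..###: next=.  (t=2,i=12, bit7=0)
  nb ..##.: next=#  (t=0,i=7, bit6=1)
  nb ..#.#: next=#  (t=1,i=7, bit5=1)
  nb ..#..: next=#  (t=1,i=3, bit4=1)
  nb ...##: next=.  (t=3,i=1, bit3=0)
  nb ...#.: next=.  (t=1,i=6, bit2=0)
  nb ....#: next=.  (t=4,i=10, bit1=0)
  nb .....: next=.  (t=5,i=9, bit0=0)
  bits 01101100001101101100001001110000 = 1815528048

1815528048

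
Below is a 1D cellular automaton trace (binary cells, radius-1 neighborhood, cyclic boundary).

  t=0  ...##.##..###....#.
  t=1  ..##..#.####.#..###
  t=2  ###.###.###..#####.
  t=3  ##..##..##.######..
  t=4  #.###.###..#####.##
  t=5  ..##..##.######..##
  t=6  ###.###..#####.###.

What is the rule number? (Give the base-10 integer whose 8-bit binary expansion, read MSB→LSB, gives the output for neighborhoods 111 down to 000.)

  nb ###: next=#  (t=0,i=11, bit7=1)
  nb ##.: next=.  (t=0,i=4, bit6=0)
  nb #.#: next=.  (t=0,i=5, bit5=0)
  nb #..: next=#  (t=0,i=8, bit4=1)
  nb .##: next=#  (t=0,i=3, bit3=1)
  nb .#.: next=#  (t=0,i=17, bit2=1)
  nb ..#: next=#  (t=0,i=2, bit1=1)
  nb ...: next=.  (t=0,i=0, bit0=0)
  bits 10011110 = 158

158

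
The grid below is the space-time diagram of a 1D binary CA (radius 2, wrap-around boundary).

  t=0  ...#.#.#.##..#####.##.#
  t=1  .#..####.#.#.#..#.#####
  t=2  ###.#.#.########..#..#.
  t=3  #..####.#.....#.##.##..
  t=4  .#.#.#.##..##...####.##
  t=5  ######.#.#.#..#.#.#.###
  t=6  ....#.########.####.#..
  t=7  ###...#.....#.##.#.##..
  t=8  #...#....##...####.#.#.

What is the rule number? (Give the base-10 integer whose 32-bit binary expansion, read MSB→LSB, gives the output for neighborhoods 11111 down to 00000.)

  nb #####: next=.  (t=0,i=15, bit31=0)
  nb ####.: next=#  (t=0,i=16, bit30=1)
  nb ###.#: next=.  (t=0,i=17, bit29=0)
  nb ###..: next=.  (t=2,i=15, bit28=0)
  nb ##.##: next=#  (t=0,i=18, bit27=1)
  nb ##.#.: next=#  (t=0,i=21, bit26=1)
  nb ##..#: next=#  (t=0,i=11, bit25=1)
  nb ##...: next=.  (t=4,i=13, bit24=0)
  nb #.###: next=#  (t=1,i=18, bit23=1)
  nb #.##.: next=#  (t=0,i=9, bit22=1)
  nb #.#.#: next=#  (t=0,i=5, bit21=1)
  nb #.#..: next=#  (t=0,i=22, bit20=1)
  nb #..##: next=.  (t=0,i=12, bit19=0)
  nb #..#.: next=#  (t=1,i=15, bit18=1)
  nb #...#: next=#  (t=0,i=1, bit17=1)
  nb #....: next=.  (t=3,i=10, bit16=0)
  nb .####: next=.  (t=0,i=14, bit15=0)
  nb .###.: next=.  (t=2,i=1, bit14=0)
  nb .##.#: next=#  (t=0,i=20, bit13=1)
  nb .##..: next=.  (t=0,i=10, bit12=0)
  nb .#.##: next=.  (t=0,i=8, bit11=0)
  nb .#.#.: next=#  (t=0,i=4, bit10=1)
  nb .#..#: next=#  (t=1,i=2, bit9=1)
  nb .#...: next=.  (t=0,i=0, bit8=0)
  nb ..###: next=#  (t=0,i=13, bit7=1)
  nb ..##.: next=#  (t=4,i=11, bit6=1)
  nb ..#.#: next=.  (t=0,i=3, bit5=0)
  nb ..#..: next=.  (t=2,i=18, bit4=0)
  nb ...##: next=.  (t=4,i=15, bit3=0)
  nb ...#.: next=.  (t=0,i=2, bit2=0)
  nb ....#: next=#  (t=3,i=12, bit1=1)
  nb .....: next=#  (t=3,i=11, bit0=1)
  bits 01001110111101100010011011000011 = 1324754627

1324754627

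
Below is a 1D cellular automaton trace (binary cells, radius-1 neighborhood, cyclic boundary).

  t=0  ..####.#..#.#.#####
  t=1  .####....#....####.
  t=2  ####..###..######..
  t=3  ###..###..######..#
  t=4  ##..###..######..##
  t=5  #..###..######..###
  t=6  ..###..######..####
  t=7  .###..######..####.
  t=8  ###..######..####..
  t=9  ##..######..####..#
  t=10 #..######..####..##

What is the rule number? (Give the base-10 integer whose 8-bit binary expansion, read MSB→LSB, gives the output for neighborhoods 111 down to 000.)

  ### -> #   bit 7 = 1  t=0,i=3
  ##. -> .   bit 6 = 0  t=0,i=5
  #.# -> .   bit 5 = 0  t=0,i=6
  #.. -> .   bit 4 = 0  t=0,i=0
  .## -> #   bit 3 = 1  t=0,i=2
  .#. -> .   bit 2 = 0  t=0,i=7
  ..# -> #   bit 1 = 1  t=0,i=1
  ... -> #   bit 0 = 1  t=1,i=6
  bits 10001011 = 139

139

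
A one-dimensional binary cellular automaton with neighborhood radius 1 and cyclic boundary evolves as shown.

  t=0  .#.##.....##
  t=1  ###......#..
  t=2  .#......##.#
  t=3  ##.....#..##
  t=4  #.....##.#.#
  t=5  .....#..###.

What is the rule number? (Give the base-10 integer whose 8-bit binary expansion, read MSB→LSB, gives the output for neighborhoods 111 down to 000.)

166

  [7] ### => #  t=1,i=1
  [6] ##. => .  t=0,i=4
  [5] #.# => #  t=0,i=0
  [4] #.. => .  t=0,i=5
  [3] .## => .  t=0,i=3
  [2] .#. => #  t=0,i=1
  [1] ..# => #  t=0,i=9
  [0] ... => .  t=0,i=6
  bits 10100110 = 166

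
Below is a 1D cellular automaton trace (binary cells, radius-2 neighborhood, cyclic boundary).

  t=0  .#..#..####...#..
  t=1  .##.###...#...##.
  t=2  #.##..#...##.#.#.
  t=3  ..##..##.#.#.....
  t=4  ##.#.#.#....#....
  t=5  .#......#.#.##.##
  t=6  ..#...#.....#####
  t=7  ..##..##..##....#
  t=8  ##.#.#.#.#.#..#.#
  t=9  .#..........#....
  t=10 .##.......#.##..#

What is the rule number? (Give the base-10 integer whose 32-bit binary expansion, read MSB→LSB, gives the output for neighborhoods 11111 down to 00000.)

944255770

  nb #####: next=.  (t=6,i=14, bit31=0)
  nb ####.: next=.  (t=0,i=9, bit30=0)
  nb ###.#: next=#  (t=8,i=1, bit29=1)
  nb ###..: next=#  (t=0,i=10, bit28=1)
  nb ##.##: next=#  (t=1,i=3, bit27=1)
  nb ##.#.: next=.  (t=2,i=12, bit26=0)
  nb ##..#: next=.  (t=1,i=16, bit25=0)
  nb ##...: next=.  (t=0,i=11, bit24=0)
  nb #.###: next=.  (t=1,i=4, bit23=0)
  nb #.##.: next=#  (t=2,i=2, bit22=1)
  nb #.#.#: next=.  (t=2,i=0, bit21=0)
  nb #.#..: next=.  (t=3,i=11, bit20=0)
  nb #..##: next=#  (t=0,i=6, bit19=1)
  nb #..#.: next=.  (t=0,i=3, bit18=0)
  nb #...#: next=.  (t=0,i=12, bit17=0)
  nb #....: next=.  (t=3,i=13, bit16=0)
  nb .####: next=.  (t=0,i=8, bit15=0)
  nb .###.: next=.  (t=1,i=5, bit14=0)
  nb .##.#: next=#  (t=1,i=2, bit13=1)
  nb .##..: next=#  (t=1,i=15, bit12=1)
  nb .#.##: next=.  (t=2,i=1, bit11=0)
  nb .#.#.: next=.  (t=2,i=14, bit10=0)
  nb .#..#: next=#  (t=0,i=2, bit9=1)
  nb .#...: next=#  (t=0,i=15, bit8=1)
  nb ..###: next=.  (t=0,i=7, bit7=0)
  nb ..##.: next=.  (t=1,i=1, bit6=0)
  nb ..#.#: next=.  (t=5,i=8, bit5=0)
  nb ..#..: next=#  (t=0,i=1, bit4=1)
  nb ...##: next=#  (t=1,i=13, bit3=1)
  nb ...#.: next=.  (t=0,i=0, bit2=0)
  nb ....#: next=#  (t=3,i=0, bit1=1)
  nb .....: next=.  (t=3,i=14, bit0=0)
  bits 00111000010010000011001100011010 = 944255770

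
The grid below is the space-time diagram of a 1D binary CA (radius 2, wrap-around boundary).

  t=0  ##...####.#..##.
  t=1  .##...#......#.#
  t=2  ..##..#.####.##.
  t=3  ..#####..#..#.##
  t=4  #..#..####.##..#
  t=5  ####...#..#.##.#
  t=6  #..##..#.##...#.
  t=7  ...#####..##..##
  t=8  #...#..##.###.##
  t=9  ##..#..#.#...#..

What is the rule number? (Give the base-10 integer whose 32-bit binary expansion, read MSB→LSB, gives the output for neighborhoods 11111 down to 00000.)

453350515

  nb #####: next=.  (t=3,i=4, bit31=0)
  nb ####.: next=.  (t=0,i=7, bit30=0)
  nb ###.#: next=.  (t=0,i=8, bit29=0)
  nb ###..: next=#  (t=3,i=6, bit28=1)
  nb ##.##: next=#  (t=0,i=15, bit27=1)
  nb ##.#.: next=.  (t=0,i=9, bit26=0)
  nb ##..#: next=#  (t=2,i=4, bit25=1)
  nb ##...: next=#  (t=0,i=2, bit24=1)
  nb #.###: next=.  (t=2,i=8, bit23=0)
  nb #.##.: next=.  (t=0,i=0, bit22=0)
  nb #.#.#: next=.  (t=1,i=15, bit21=0)
  nb #.#..: next=.  (t=0,i=10, bit20=0)
  nb #..##: next=.  (t=0,i=12, bit19=0)
  nb #..#.: next=#  (t=2,i=5, bit18=1)
  nb #...#: next=.  (t=0,i=3, bit17=0)
  nb #....: next=#  (t=1,i=8, bit16=1)
  nb .####: next=#  (t=0,i=6, bit15=1)
  nb .###.: next=.  (t=8,i=11, bit14=0)
  nb .##.#: next=.  (t=0,i=14, bit13=0)
  nb .##..: next=#  (t=0,i=1, bit12=1)
  nb .#.##: next=.  (t=1,i=0, bit11=0)
  nb .#.#.: next=#  (t=1,i=14, bit10=1)
  nb .#..#: next=.  (t=0,i=11, bit9=0)
  nb .#...: next=.  (t=1,i=7, bit8=0)
  nb ..###: next=.  (t=0,i=5, bit7=0)
  nb ..##.: next=#  (t=0,i=13, bit6=1)
  nb ..#.#: next=#  (t=1,i=13, bit5=1)
  nb ..#..: next=#  (t=1,i=6, bit4=1)
  nb ...##: next=.  (t=0,i=4, bit3=0)
  nb ...#.: next=.  (t=1,i=5, bit2=0)
  nb ....#: next=#  (t=1,i=11, bit1=1)
  nb .....: next=#  (t=1,i=9, bit0=1)
  bits 00011011000001011001010001110011 = 453350515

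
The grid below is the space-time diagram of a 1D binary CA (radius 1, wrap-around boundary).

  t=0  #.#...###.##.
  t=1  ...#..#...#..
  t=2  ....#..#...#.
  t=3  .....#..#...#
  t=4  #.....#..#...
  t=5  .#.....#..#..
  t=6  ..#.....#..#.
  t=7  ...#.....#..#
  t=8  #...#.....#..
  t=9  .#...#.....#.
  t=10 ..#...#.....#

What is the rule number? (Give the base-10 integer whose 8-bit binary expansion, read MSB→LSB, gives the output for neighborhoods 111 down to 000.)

24

  [7] ### => .  t=0,i=7
  [6] ##. => .  t=0,i=8
  [5] #.# => .  t=0,i=1
  [4] #.. => #  t=0,i=3
  [3] .## => #  t=0,i=6
  [2] .#. => .  t=0,i=0
  [1] ..# => .  t=0,i=5
  [0] ... => .  t=0,i=4
  bits 00011000 = 24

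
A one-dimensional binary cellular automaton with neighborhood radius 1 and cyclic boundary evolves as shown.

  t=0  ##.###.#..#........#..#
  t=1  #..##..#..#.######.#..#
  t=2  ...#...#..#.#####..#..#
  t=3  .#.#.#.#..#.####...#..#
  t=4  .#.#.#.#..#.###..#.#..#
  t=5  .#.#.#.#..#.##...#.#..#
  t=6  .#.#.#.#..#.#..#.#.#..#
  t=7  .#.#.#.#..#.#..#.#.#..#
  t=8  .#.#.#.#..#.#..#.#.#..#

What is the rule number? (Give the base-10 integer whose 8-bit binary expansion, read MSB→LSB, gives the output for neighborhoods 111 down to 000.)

  nb ###: next=#  (t=0,i=0, bit7=1)
  nb ##.: next=.  (t=0,i=1, bit6=0)
  nb #.#: next=.  (t=0,i=2, bit5=0)
  nb #..: next=.  (t=0,i=8, bit4=0)
  nb .##: next=#  (t=0,i=3, bit3=1)
  nb .#.: next=#  (t=0,i=7, bit2=1)
  nb ..#: next=.  (t=0,i=9, bit1=0)
  nb ...: next=#  (t=0,i=12, bit0=1)
  bits 10001101 = 141

141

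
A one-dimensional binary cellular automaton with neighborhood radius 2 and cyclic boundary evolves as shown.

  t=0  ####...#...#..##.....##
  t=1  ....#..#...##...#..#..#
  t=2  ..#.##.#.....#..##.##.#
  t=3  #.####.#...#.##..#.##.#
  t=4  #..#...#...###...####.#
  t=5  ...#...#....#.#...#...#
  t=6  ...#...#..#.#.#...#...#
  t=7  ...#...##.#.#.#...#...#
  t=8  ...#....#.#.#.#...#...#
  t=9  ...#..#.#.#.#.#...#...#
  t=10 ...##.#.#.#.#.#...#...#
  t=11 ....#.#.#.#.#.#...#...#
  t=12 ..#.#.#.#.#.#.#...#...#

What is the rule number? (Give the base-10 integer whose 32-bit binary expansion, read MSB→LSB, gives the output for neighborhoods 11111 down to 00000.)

24177202

  [31] ##### => .  t=0,i=0
  [30] ####. => .  t=0,i=2
  [29] ###.# => .  t=3,i=5
  [28] ###.. => .  t=0,i=3
  [27] ##.## => .  t=2,i=18
  [26] ##.#. => .  t=2,i=6
  [25] ##..# => .  t=3,i=15
  [24] ##... => #  t=0,i=4
  [23] #.### => .  t=3,i=2
  [22] #.##. => #  t=2,i=4
  [21] #.#.# => #  t=6,i=12
  [20] #.#.. => #  t=2,i=7
  [19] #..## => .  t=0,i=13
  [18] #..#. => .  t=1,i=6
  [17] #...# => .  t=0,i=5
  [16] #.... => .  t=0,i=17
  [15] .#### => #  t=0,i=22
  [14] .###. => #  t=4,i=12
  [13] .##.# => #  t=2,i=5
  [12] .##.. => .  t=0,i=15
  [11] .#.## => #  t=2,i=3
  [10] .#.#. => .  t=5,i=13
  [9] .#..# => #  t=0,i=12
  [8] .#... => .  t=0,i=8
  [7] ..### => .  t=0,i=21
  [6] ..##. => .  t=0,i=14
  [5] ..#.# => #  t=2,i=2
  [4] ..#.. => #  t=0,i=7
  [3] ...## => .  t=0,i=20
  [2] ...#. => .  t=0,i=6
  [1] ....# => #  t=0,i=19
  [0] ..... => .  t=0,i=18
  bits 00000001011100001110101000110010 = 24177202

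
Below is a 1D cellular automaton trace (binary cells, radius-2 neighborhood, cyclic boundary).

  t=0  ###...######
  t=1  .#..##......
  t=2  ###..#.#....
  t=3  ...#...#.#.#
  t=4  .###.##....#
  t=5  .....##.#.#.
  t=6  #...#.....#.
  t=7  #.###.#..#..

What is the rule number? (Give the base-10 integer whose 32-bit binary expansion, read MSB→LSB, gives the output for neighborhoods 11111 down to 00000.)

1112740380

  nb #####: next=.  (t=0,i=0, bit31=0)
  nb ####.: next=#  (t=0,i=1, bit30=1)
  nb ###.#: next=.  (t=4,i=3, bit29=0)
  nb ###..: next=.  (t=0,i=2, bit28=0)
  nb ##.##: next=.  (t=4,i=4, bit27=0)
  nb ##.#.: next=.  (t=5,i=7, bit26=0)
  nb ##..#: next=#  (t=2,i=3, bit25=1)
  nb ##...: next=.  (t=0,i=3, bit24=0)
  nb #.###: next=.  (t=4,i=1, bit23=0)
  nb #.##.: next=#  (t=4,i=5, bit22=1)
  nb #.#.#: next=.  (t=3,i=9, bit21=0)
  nb #.#..: next=#  (t=2,i=7, bit20=1)
  nb #..##: next=.  (t=1,i=3, bit19=0)
  nb #..#.: next=.  (t=2,i=4, bit18=0)
  nb #...#: next=#  (t=0,i=4, bit17=1)
  nb #....: next=#  (t=1,i=7, bit16=1)
  nb .####: next=.  (t=0,i=7, bit15=0)
  nb .###.: next=.  (t=2,i=1, bit14=0)
  nb .##.#: next=.  (t=5,i=6, bit13=0)
  nb .##..: next=#  (t=1,i=5, bit12=1)
  nb .#.##: next=.  (t=4,i=0, bit11=0)
  nb .#.#.: next=.  (t=2,i=6, bit10=0)
  nb .#..#: next=#  (t=1,i=2, bit9=1)
  nb .#...: next=.  (t=2,i=8, bit8=0)
  nb ..###: next=.  (t=0,i=6, bit7=0)
  nb ..##.: next=.  (t=1,i=4, bit6=0)
  nb ..#.#: next=.  (t=2,i=5, bit5=0)
  nb ..#..: next=#  (t=1,i=1, bit4=1)
  nb ...##: next=#  (t=0,i=5, bit3=1)
  nb ...#.: next=#  (t=1,i=0, bit2=1)
  nb ....#: next=.  (t=1,i=11, bit1=0)
  nb .....: next=.  (t=1,i=8, bit0=0)
  bits 01000010010100110001001000011100 = 1112740380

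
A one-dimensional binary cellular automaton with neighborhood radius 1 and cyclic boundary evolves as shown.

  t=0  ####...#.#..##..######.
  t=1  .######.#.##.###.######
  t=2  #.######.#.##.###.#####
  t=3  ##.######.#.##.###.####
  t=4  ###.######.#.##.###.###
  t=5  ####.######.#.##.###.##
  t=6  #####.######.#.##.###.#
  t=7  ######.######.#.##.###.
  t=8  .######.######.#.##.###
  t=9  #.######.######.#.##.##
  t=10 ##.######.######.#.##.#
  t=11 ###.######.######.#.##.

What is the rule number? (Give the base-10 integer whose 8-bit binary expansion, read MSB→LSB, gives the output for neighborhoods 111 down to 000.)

243

  ###|#  b7=1 t=0,i=1
  ##.|#  b6=1 t=0,i=3
  #.#|#  b5=1 t=0,i=8
  #..|#  b4=1 t=0,i=4
  .##|.  b3=0 t=0,i=0
  .#.|.  b2=0 t=0,i=7
  ..#|#  b1=1 t=0,i=6
  ...|#  b0=1 t=0,i=5
  bits 11110011 = 243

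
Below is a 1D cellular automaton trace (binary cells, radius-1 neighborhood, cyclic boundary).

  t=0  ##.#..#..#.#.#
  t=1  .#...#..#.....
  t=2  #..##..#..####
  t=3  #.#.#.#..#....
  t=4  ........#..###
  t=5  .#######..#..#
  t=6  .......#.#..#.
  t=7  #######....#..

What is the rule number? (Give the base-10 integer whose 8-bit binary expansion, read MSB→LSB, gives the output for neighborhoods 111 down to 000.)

67

  ### -> .   bit 7 = 0  t=0,i=0
  ##. -> #   bit 6 = 1  t=0,i=1
  #.# -> .   bit 5 = 0  t=0,i=2
  #.. -> .   bit 4 = 0  t=0,i=4
  .## -> .   bit 3 = 0  t=0,i=13
  .#. -> .   bit 2 = 0  t=0,i=3
  ..# -> #   bit 1 = 1  t=0,i=5
  ... -> #   bit 0 = 1  t=1,i=3
  bits 01000011 = 67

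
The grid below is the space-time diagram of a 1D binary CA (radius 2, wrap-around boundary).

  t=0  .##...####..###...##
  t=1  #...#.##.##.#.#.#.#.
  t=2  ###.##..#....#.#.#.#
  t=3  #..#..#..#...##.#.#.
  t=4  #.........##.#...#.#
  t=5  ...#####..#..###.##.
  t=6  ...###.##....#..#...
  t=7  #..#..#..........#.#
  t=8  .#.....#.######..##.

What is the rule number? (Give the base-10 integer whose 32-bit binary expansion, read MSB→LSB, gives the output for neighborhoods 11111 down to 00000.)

  ##### -> #   bit 31 = 1  t=5,i=5
  ####. -> .   bit 30 = 0  t=0,i=8
  ###.# -> .   bit 29 = 0  t=2,i=2
  ###.. -> #   bit 28 = 1  t=0,i=9
  ##.## -> #   bit 27 = 1  t=0,i=0
  ##.#. -> .   bit 26 = 0  t=1,i=11
  ##..# -> #   bit 25 = 1  t=0,i=10
  ##... -> .   bit 24 = 0  t=0,i=3
  #.### -> .   bit 23 = 0  t=2,i=19
  #.##. -> .   bit 22 = 0  t=0,i=1
  #.#.# -> .   bit 21 = 0  t=1,i=12
  #.#.. -> #   bit 20 = 1  t=1,i=0
  #..## -> .   bit 19 = 0  t=0,i=11
  #..#. -> .   bit 18 = 0  t=2,i=7
  #...# -> #   bit 17 = 1  t=0,i=4
  #.... -> .   bit 16 = 0  t=2,i=10
  .#### -> #   bit 15 = 1  t=0,i=7
  .###. -> .   bit 14 = 0  t=0,i=13
  .##.# -> .   bit 13 = 0  t=0,i=19
  .##.. -> .   bit 12 = 0  t=0,i=2
  .#.## -> #   bit 11 = 1  t=1,i=5
  .#.#. -> #   bit 10 = 1  t=1,i=13
  .#..# -> .   bit 9 = 0  t=3,i=1
  .#... -> #   bit 8 = 1  t=1,i=1
  ..### -> #   bit 7 = 1  t=0,i=6
  ..##. -> #   bit 6 = 1  t=0,i=18
  ..#.# -> #   bit 5 = 1  t=1,i=4
  ..#.. -> .   bit 4 = 0  t=2,i=8
  ...## -> .   bit 3 = 0  t=0,i=5
  ...#. -> .   bit 2 = 0  t=1,i=3
  ....# -> .   bit 1 = 0  t=2,i=11
  ..... -> #   bit 0 = 1  t=4,i=3
  bits 10011010000100101000110111100001 = 2584907233

2584907233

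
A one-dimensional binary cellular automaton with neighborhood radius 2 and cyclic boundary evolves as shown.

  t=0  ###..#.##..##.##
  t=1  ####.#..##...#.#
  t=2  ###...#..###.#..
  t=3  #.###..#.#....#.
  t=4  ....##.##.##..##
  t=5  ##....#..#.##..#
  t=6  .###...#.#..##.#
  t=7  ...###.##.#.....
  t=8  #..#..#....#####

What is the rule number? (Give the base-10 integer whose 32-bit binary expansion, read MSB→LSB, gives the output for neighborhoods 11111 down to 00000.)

3674445729

  #####|#  b31=1 t=0,i=0
  ####.|#  b30=1 t=0,i=1
  ###.#|.  b29=0 t=1,i=3
  ###..|#  b28=1 t=0,i=2
  ##.##|#  b27=1 t=0,i=13
  ##.#.|.  b26=0 t=1,i=4
  ##..#|#  b25=1 t=0,i=3
  ##...|#  b24=1 t=1,i=10
  #.###|.  b23=0 t=0,i=14
  #.##.|.  b22=0 t=0,i=7
  #.#.#|.  b21=0 t=3,i=0
  #.#..|.  b20=0 t=1,i=5
  #..##|.  b19=0 t=0,i=10
  #..#.|.  b18=0 t=0,i=4
  #...#|#  b17=1 t=1,i=11
  #....|#  b16=1 t=3,i=11
  .####|#  b15=1 t=0,i=15
  .###.|.  b14=0 t=2,i=1
  .##.#|.  b13=0 t=0,i=12
  .##..|#  b12=1 t=0,i=8
  .#.##|.  b11=0 t=0,i=6
  .#.#.|#  b10=1 t=3,i=8
  .#..#|#  b9=1 t=1,i=6
  .#...|#  b8=1 t=3,i=10
  ..###|#  b7=1 t=2,i=0
  ..##.|.  b6=0 t=0,i=11
  ..#.#|#  b5=1 t=0,i=5
  ..#..|.  b4=0 t=2,i=6
  ...##|.  b3=0 t=4,i=3
  ...#.|.  b2=0 t=1,i=12
  ....#|.  b1=0 t=3,i=12
  .....|#  b0=1 t=7,i=0
  bits 11011011000000111001011110100001 = 3674445729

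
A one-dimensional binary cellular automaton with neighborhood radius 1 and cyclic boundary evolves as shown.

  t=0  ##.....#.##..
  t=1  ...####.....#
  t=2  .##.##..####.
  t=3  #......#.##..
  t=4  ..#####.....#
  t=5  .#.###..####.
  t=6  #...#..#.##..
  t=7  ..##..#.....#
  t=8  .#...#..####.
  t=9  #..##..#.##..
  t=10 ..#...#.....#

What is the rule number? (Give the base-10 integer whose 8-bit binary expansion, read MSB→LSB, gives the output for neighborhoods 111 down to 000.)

131

  [7] ### => #  t=1,i=4
  [6] ##. => .  t=0,i=1
  [5] #.# => .  t=0,i=8
  [4] #.. => .  t=0,i=2
  [3] .## => .  t=0,i=0
  [2] .#. => .  t=0,i=7
  [1] ..# => #  t=0,i=6
  [0] ... => #  t=0,i=3
  bits 10000011 = 131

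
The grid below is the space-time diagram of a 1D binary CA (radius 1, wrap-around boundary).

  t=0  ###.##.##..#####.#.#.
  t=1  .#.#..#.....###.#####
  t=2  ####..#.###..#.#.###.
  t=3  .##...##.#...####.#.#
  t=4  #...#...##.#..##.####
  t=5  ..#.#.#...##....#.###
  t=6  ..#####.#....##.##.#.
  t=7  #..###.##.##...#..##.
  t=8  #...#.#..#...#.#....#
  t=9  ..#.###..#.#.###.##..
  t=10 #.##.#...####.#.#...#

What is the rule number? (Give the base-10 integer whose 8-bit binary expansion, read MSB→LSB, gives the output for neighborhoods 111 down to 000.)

  nb ###: next=#  (t=0,i=1, bit7=1)
  nb ##.: next=.  (t=0,i=2, bit6=0)
  nb #.#: next=#  (t=0,i=3, bit5=1)
  nb #..: next=.  (t=0,i=9, bit4=0)
  nb .##: next=.  (t=0,i=0, bit3=0)
  nb .#.: next=#  (t=0,i=17, bit2=1)
  nb ..#: next=.  (t=0,i=10, bit1=0)
  nb ...: next=#  (t=1,i=8, bit0=1)
  bits 10100101 = 165

165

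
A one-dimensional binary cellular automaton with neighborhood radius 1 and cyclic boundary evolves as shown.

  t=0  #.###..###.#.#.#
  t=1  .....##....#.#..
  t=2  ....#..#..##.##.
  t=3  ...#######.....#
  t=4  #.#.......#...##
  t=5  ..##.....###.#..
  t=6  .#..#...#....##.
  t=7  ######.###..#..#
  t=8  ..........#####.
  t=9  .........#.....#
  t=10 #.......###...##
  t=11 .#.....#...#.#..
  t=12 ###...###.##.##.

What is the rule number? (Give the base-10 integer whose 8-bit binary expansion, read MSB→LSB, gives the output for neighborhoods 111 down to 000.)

  ### -> .   bit 7 = 0  t=0,i=3
  ##. -> .   bit 6 = 0  t=0,i=0
  #.# -> .   bit 5 = 0  t=0,i=1
  #.. -> #   bit 4 = 1  t=0,i=5
  .## -> .   bit 3 = 0  t=0,i=2
  .#. -> #   bit 2 = 1  t=0,i=11
  ..# -> #   bit 1 = 1  t=0,i=6
  ... -> .   bit 0 = 0  t=1,i=0
  bits 00010110 = 22

22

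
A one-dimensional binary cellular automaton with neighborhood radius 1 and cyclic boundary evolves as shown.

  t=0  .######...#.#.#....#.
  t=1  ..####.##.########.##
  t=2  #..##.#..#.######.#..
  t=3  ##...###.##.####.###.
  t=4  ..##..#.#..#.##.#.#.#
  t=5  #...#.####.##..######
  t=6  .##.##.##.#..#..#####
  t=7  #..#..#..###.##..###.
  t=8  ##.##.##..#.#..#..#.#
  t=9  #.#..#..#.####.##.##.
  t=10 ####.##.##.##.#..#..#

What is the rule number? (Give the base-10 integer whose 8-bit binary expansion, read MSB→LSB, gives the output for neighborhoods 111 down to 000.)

181

  nb ###: next=#  (t=0,i=2, bit7=1)
  nb ##.: next=.  (t=0,i=6, bit6=0)
  nb #.#: next=#  (t=0,i=11, bit5=1)
  nb #..: next=#  (t=0,i=7, bit4=1)
  nb .##: next=.  (t=0,i=1, bit3=0)
  nb .#.: next=#  (t=0,i=10, bit2=1)
  nb ..#: next=.  (t=0,i=0, bit1=0)
  nb ...: next=#  (t=0,i=8, bit0=1)
  bits 10110101 = 181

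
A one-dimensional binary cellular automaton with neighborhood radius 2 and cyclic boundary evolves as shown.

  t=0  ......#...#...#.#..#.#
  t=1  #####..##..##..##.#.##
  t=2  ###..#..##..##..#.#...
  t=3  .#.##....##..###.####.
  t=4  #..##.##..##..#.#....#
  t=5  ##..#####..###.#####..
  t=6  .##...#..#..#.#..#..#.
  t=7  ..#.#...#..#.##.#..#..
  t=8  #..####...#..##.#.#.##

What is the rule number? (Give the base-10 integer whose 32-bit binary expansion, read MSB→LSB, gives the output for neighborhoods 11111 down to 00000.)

  ##### -> #   bit 31 = 1  t=1,i=0
  ####. -> .   bit 30 = 0  t=1,i=3
  ###.# -> .   bit 29 = 0  t=3,i=15
  ###.. -> .   bit 28 = 0  t=1,i=4
  ##.## -> #   bit 27 = 1  t=3,i=16
  ##.#. -> .   bit 26 = 0  t=1,i=17
  ##..# -> #   bit 25 = 1  t=1,i=5
  ##... -> .   bit 24 = 0  t=3,i=5
  #.### -> .   bit 23 = 0  t=1,i=20
  #.##. -> #   bit 22 = 1  t=3,i=3
  #.#.# -> #   bit 21 = 1  t=1,i=18
  #.#.. -> #   bit 20 = 1  t=0,i=16
  #..## -> .   bit 19 = 0  t=1,i=6
  #..#. -> #   bit 18 = 1  t=0,i=18
  #...# -> #   bit 17 = 1  t=0,i=8
  #.... -> #   bit 16 = 1  t=0,i=1
  .#### -> .   bit 15 = 0  t=1,i=21
  .###. -> #   bit 14 = 1  t=2,i=1
  .##.# -> #   bit 13 = 1  t=1,i=16
  .##.. -> #   bit 12 = 1  t=1,i=8
  .#.## -> .   bit 11 = 0  t=1,i=19
  .#.#. -> #   bit 10 = 1  t=0,i=15
  .#..# -> .   bit 9 = 0  t=0,i=17
  .#... -> #   bit 8 = 1  t=0,i=0
  ..### -> .   bit 7 = 0  t=2,i=0
  ..##. -> .   bit 6 = 0  t=1,i=7
  ..#.# -> .   bit 5 = 0  t=0,i=14
  ..#.. -> .   bit 4 = 0  t=0,i=6
  ...## -> .   bit 3 = 0  t=2,i=21
  ...#. -> .   bit 2 = 0  t=0,i=5
  ....# -> #   bit 1 = 1  t=0,i=4
  ..... -> #   bit 0 = 1  t=0,i=2
  bits 10001010011101110111010100000011 = 2323084547

2323084547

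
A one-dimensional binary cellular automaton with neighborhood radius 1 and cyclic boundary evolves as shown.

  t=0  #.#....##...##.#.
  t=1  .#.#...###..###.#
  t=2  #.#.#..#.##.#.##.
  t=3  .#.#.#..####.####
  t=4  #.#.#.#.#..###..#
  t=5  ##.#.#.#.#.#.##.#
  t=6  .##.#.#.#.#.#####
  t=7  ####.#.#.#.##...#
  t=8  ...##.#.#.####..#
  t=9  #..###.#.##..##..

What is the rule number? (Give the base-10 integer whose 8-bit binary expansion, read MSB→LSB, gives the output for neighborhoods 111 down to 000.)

  ### -> .   bit 7 = 0  t=1,i=8
  ##. -> #   bit 6 = 1  t=0,i=8
  #.# -> #   bit 5 = 1  t=0,i=1
  #.. -> #   bit 4 = 1  t=0,i=3
  .## -> #   bit 3 = 1  t=0,i=7
  .#. -> .   bit 2 = 0  t=0,i=0
  ..# -> .   bit 1 = 0  t=0,i=6
  ... -> .   bit 0 = 0  t=0,i=4
  bits 01111000 = 120

120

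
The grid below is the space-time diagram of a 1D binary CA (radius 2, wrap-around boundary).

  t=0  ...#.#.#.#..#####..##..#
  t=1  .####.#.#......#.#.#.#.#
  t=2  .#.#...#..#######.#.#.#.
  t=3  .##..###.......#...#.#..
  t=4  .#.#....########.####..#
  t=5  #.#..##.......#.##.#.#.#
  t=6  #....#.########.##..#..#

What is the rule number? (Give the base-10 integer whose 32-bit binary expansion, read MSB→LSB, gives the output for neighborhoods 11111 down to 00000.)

1271080055

  [31] ##### => .  t=0,i=14
  [30] ####. => #  t=0,i=15
  [29] ###.# => .  t=1,i=4
  [28] ###.. => .  t=0,i=16
  [27] ##.## => #  t=4,i=16
  [26] ##.#. => .  t=1,i=5
  [25] ##..# => #  t=0,i=17
  [24] ##... => #  t=3,i=8
  [23] #.### => #  t=1,i=1
  [22] #.##. => #  t=5,i=16
  [21] #.#.# => .  t=0,i=5
  [20] #.#.. => .  t=0,i=9
  [19] #..## => .  t=0,i=11
  [18] #..#. => .  t=0,i=22
  [17] #...# => #  t=0,i=1
  [16] #.... => #  t=1,i=10
  [15] .#### => .  t=0,i=13
  [14] .###. => .  t=3,i=6
  [13] .##.# => #  t=5,i=0
  [12] .##.. => .  t=0,i=20
  [11] .#.## => .  t=1,i=0
  [10] .#.#. => #  t=0,i=4
  [9] .#..# => .  t=0,i=10
  [8] .#... => .  t=0,i=0
  [7] ..### => .  t=0,i=12
  [6] ..##. => #  t=0,i=19
  [5] ..#.# => #  t=0,i=3
  [4] ..#.. => #  t=0,i=23
  [3] ...## => .  t=3,i=0
  [2] ...#. => #  t=0,i=2
  [1] ....# => #  t=1,i=13
  [0] ..... => #  t=1,i=11
  bits 01001011110000110010010001110111 = 1271080055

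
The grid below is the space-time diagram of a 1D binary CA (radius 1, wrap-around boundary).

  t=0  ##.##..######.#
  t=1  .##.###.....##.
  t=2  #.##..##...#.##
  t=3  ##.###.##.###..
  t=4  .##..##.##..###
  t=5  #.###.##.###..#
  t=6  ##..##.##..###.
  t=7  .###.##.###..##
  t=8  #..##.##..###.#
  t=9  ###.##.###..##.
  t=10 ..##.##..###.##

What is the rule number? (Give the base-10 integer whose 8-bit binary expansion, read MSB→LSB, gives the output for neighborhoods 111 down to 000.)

118

  ### -> .   bit 7 = 0  t=0,i=0
  ##. -> #   bit 6 = 1  t=0,i=1
  #.# -> #   bit 5 = 1  t=0,i=2
  #.. -> #   bit 4 = 1  t=0,i=5
  .## -> .   bit 3 = 0  t=0,i=3
  .#. -> #   bit 2 = 1  t=2,i=11
  ..# -> #   bit 1 = 1  t=0,i=6
  ... -> .   bit 0 = 0  t=1,i=8
  bits 01110110 = 118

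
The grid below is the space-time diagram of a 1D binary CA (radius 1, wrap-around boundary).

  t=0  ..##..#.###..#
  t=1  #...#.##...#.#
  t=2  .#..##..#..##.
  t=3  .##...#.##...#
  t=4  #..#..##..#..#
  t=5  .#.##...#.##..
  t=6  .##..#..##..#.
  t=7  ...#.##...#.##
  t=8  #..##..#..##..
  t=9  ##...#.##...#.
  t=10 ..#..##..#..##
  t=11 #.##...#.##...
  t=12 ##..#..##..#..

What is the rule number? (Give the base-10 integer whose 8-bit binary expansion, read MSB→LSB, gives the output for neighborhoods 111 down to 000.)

  ### -> .   bit 7 = 0  t=0,i=9
  ##. -> .   bit 6 = 0  t=0,i=3
  #.# -> #   bit 5 = 1  t=0,i=7
  #.. -> #   bit 4 = 1  t=0,i=0
  .## -> .   bit 3 = 0  t=0,i=2
  .#. -> #   bit 2 = 1  t=0,i=6
  ..# -> .   bit 1 = 0  t=0,i=1
  ... -> .   bit 0 = 0  t=1,i=2
  bits 00110100 = 52

52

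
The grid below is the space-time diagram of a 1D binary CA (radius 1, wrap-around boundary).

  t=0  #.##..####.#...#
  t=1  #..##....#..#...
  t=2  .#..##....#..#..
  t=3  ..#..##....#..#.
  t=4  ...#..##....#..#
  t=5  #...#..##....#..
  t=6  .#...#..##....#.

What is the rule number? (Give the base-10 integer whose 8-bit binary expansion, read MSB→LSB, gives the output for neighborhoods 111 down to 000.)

  nb ###: next=.  (t=0,i=7, bit7=0)
  nb ##.: next=#  (t=0,i=0, bit6=1)
  nb #.#: next=.  (t=0,i=1, bit5=0)
  nb #..: next=#  (t=0,i=4, bit4=1)
  nb .##: next=.  (t=0,i=2, bit3=0)
  nb .#.: next=.  (t=0,i=11, bit2=0)
  nb ..#: next=.  (t=0,i=5, bit1=0)
  nb ...: next=.  (t=0,i=13, bit0=0)
  bits 01010000 = 80

80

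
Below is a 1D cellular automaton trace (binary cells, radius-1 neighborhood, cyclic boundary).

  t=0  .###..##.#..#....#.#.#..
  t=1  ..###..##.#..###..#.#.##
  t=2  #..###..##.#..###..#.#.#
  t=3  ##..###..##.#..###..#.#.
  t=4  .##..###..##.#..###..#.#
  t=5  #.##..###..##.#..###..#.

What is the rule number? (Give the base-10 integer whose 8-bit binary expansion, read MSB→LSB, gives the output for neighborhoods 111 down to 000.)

241

  nb ###: next=#  (t=0,i=2, bit7=1)
  nb ##.: next=#  (t=0,i=3, bit6=1)
  nb #.#: next=#  (t=0,i=8, bit5=1)
  nb #..: next=#  (t=0,i=4, bit4=1)
  nb .##: next=.  (t=0,i=1, bit3=0)
  nb .#.: next=.  (t=0,i=9, bit2=0)
  nb ..#: next=.  (t=0,i=0, bit1=0)
  nb ...: next=#  (t=0,i=14, bit0=1)
  bits 11110001 = 241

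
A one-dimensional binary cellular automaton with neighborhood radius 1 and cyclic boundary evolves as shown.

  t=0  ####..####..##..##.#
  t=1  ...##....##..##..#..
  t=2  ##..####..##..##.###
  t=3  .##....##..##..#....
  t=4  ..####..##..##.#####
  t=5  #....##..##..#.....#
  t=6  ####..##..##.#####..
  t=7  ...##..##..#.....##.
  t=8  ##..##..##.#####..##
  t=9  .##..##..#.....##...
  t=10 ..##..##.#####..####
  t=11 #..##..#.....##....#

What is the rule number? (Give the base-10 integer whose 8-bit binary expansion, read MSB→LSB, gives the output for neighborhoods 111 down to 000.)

  [7] ### => .  t=0,i=0
  [6] ##. => #  t=0,i=3
  [5] #.# => .  t=0,i=18
  [4] #.. => #  t=0,i=4
  [3] .## => .  t=0,i=6
  [2] .#. => #  t=1,i=17
  [1] ..# => .  t=0,i=5
  [0] ... => #  t=1,i=0
  bits 01010101 = 85

85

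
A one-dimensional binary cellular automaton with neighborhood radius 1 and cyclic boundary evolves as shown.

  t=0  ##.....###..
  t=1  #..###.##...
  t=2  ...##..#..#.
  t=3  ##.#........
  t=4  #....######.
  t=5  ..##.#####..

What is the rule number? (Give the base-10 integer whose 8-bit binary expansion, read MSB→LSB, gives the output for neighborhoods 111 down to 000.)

  nb ###: next=#  (t=0,i=8, bit7=1)
  nb ##.: next=.  (t=0,i=1, bit6=0)
  nb #.#: next=.  (t=1,i=6, bit5=0)
  nb #..: next=.  (t=0,i=2, bit4=0)
  nb .##: next=#  (t=0,i=0, bit3=1)
  nb .#.: next=.  (t=1,i=0, bit2=0)
  nb ..#: next=.  (t=0,i=6, bit1=0)
  nb ...: next=#  (t=0,i=3, bit0=1)
  bits 10001001 = 137

137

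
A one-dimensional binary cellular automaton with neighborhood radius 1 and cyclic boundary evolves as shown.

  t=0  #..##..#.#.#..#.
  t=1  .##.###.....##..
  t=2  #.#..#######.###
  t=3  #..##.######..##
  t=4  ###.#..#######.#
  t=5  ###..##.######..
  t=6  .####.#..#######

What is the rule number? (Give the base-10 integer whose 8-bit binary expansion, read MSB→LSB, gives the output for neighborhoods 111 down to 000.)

  ###|#  b7=1 t=1,i=5
  ##.|#  b6=1 t=0,i=4
  #.#|.  b5=0 t=0,i=8
  #..|#  b4=1 t=0,i=1
  .##|.  b3=0 t=0,i=3
  .#.|.  b2=0 t=0,i=0
  ..#|#  b1=1 t=0,i=2
  ...|#  b0=1 t=1,i=8
  bits 11010011 = 211

211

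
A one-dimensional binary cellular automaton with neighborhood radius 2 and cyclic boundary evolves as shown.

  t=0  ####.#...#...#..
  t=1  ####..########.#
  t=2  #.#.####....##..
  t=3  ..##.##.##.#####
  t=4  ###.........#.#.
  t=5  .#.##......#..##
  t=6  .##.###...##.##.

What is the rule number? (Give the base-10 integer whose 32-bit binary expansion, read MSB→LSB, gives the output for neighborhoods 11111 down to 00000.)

  ##### -> .   bit 31 = 0  t=1,i=1
  ####. -> #   bit 30 = 1  t=0,i=2
  ###.# -> #   bit 29 = 1  t=0,i=3
  ###.. -> .   bit 28 = 0  t=1,i=3
  ##.## -> .   bit 27 = 0  t=1,i=14
  ##.#. -> .   bit 26 = 0  t=0,i=4
  ##..# -> #   bit 25 = 1  t=1,i=4
  ##... -> #   bit 24 = 1  t=2,i=8
  #.### -> .   bit 23 = 0  t=1,i=15
  #.##. -> .   bit 22 = 0  t=3,i=5
  #.#.# -> #   bit 21 = 1  t=2,i=2
  #.#.. -> .   bit 20 = 0  t=0,i=5
  #..## -> #   bit 19 = 1  t=0,i=15
  #..#. -> #   bit 18 = 1  t=2,i=15
  #...# -> #   bit 17 = 1  t=0,i=7
  #.... -> #   bit 16 = 1  t=2,i=9
  .#### -> #   bit 15 = 1  t=0,i=1
  .###. -> #   bit 14 = 1  t=4,i=1
  .##.# -> .   bit 13 = 0  t=3,i=3
  .##.. -> #   bit 12 = 1  t=2,i=13
  .#.## -> #   bit 11 = 1  t=2,i=3
  .#.#. -> .   bit 10 = 0  t=2,i=1
  .#..# -> .   bit 9 = 0  t=0,i=14
  .#... -> #   bit 8 = 1  t=0,i=6
  ..### -> #   bit 7 = 1  t=0,i=0
  ..##. -> #   bit 6 = 1  t=2,i=12
  ..#.# -> .   bit 5 = 0  t=2,i=0
  ..#.. -> #   bit 4 = 1  t=0,i=9
  ...## -> #   bit 3 = 1  t=2,i=11
  ...#. -> #   bit 2 = 1  t=0,i=8
  ....# -> .   bit 1 = 0  t=2,i=10
  ..... -> .   bit 0 = 0  t=4,i=5
  bits 01100011001011111101100111011100 = 1664080348

1664080348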